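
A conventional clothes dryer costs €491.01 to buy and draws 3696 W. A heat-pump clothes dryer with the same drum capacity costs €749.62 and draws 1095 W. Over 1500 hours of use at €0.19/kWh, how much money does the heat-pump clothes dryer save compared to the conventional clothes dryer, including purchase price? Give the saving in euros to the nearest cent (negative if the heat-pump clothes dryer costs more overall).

€482.68

conventional clothes dryer: €491.01 + (3696/1000) kW × 1500 h × €0.19 = €491.01 + €1053.36 = €1544.37
heat-pump clothes dryer: €749.62 + (1095/1000) kW × 1500 h × €0.19 = €749.62 + €312.075 = €1061.695
Saving = €1544.37 − €1061.695 = €482.675 → €482.68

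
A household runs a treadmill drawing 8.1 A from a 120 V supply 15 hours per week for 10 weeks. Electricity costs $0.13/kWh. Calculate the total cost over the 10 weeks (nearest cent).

Power = 8.1 A × 120 V = 972 W = 0.972 kW
Runtime = 15 h/week × 10 weeks = 150 h
Energy = 0.972 kW × 150 h = 145.8 kWh
Cost = 145.8 kWh × $0.13/kWh = $18.95

$18.95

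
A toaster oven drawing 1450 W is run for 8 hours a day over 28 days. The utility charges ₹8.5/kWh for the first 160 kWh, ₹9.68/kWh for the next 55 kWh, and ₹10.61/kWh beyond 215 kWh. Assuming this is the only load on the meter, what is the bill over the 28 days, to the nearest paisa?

Runtime = 8 h/day × 28 days = 224 h
Energy = 1.45 kW × 224 h = 324.8 kWh
Tier 1 (0–160 kWh): 160 × ₹8.5 = ₹1360
Tier 2 (160–215 kWh): 55 × ₹9.68 = ₹532.4
Above 215 kWh: 109.8 × ₹10.61 = ₹1164.978
Bill = ₹3057.38

₹3057.38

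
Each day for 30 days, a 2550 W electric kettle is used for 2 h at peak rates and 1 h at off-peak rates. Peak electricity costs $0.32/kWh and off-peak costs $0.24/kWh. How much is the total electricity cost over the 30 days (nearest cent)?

$67.32

Peak energy = 2.55 kW × 2 h × 30 = 153 kWh
Off-peak energy = 2.55 kW × 1 h × 30 = 76.5 kWh
Cost = 153 × $0.32 + 76.5 × $0.24 = $48.96 + $18.36 = $67.32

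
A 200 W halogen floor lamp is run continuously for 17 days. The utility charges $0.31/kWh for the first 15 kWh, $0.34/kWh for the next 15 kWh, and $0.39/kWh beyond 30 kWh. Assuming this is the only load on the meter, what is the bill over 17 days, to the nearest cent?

$29.87

Runtime = 24 h × 17 = 408 h
Energy = 0.2 kW × 408 h = 81.6 kWh
Tier 1 (0–15 kWh): 15 × $0.31 = $4.65
Tier 2 (15–30 kWh): 15 × $0.34 = $5.1
Above 30 kWh: 51.6 × $0.39 = $20.124
Bill = $29.87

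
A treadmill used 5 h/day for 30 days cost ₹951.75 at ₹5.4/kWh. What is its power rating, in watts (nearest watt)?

Energy = ₹951.75 ÷ ₹5.4/kWh = 176.25 kWh
Runtime = 5 h/day × 30 days = 150 h
Power = 176.25 kWh ÷ 150 h = 1.175 kW = 1175 W

1175 W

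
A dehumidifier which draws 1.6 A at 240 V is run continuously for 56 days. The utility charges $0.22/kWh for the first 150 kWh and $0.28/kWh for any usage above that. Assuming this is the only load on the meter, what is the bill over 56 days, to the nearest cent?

Power = 1.6 A × 240 V = 384 W = 0.384 kW
Runtime = 24 h × 56 = 1344 h
Energy = 0.384 kW × 1344 h = 516.096 kWh
Tier 1 (0–150 kWh): 150 × $0.22 = $33
Above 150 kWh: 366.096 × $0.28 = $102.50688
Bill = $135.51

$135.51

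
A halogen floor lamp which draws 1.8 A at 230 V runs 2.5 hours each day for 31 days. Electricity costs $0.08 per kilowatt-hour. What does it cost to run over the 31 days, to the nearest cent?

$2.57

Power = 1.8 A × 230 V = 414 W = 0.414 kW
Runtime = 2.5 h/day × 31 days = 77.5 h
Energy = 0.414 kW × 77.5 h = 32.085 kWh
Cost = 32.085 kWh × $0.08/kWh = $2.57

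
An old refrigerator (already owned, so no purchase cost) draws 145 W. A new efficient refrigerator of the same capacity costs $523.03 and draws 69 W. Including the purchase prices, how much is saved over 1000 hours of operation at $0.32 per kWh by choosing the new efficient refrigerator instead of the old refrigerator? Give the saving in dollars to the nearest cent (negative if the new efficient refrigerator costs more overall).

old refrigerator: $0.00 + (145/1000) kW × 1000 h × $0.32 = $0.00 + $46.4 = $46.4
new efficient refrigerator: $523.03 + (69/1000) kW × 1000 h × $0.32 = $523.03 + $22.08 = $545.11
Saving = $46.4 − $545.11 = −$498.71

-$498.71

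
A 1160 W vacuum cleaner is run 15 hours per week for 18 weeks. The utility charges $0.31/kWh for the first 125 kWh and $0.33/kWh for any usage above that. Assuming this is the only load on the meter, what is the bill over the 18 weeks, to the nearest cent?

Runtime = 15 h/week × 18 weeks = 270 h
Energy = 1.16 kW × 270 h = 313.2 kWh
Tier 1 (0–125 kWh): 125 × $0.31 = $38.75
Above 125 kWh: 188.2 × $0.33 = $62.106
Bill = $100.86

$100.86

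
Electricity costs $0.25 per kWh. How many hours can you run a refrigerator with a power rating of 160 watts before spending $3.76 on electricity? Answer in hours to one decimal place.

Energy available = $3.76 ÷ $0.25/kWh = 15.04 kWh
Hours = 15.04 kWh ÷ 0.16 kW = 94.0 h

94.0 h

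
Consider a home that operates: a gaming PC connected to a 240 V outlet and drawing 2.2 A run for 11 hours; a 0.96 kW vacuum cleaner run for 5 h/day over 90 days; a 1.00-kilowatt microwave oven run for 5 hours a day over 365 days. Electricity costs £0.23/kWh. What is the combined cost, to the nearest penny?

£520.45

gaming PC: Power = 2.2 A × 240 V = 528 W = 0.528 kW
gaming PC: 0.528 kW × 11 h = 5.808 kWh
vacuum cleaner: Runtime = 5 h/day × 90 days = 450 h
vacuum cleaner: 0.96 kW × 450 h = 432 kWh
microwave oven: Runtime = 5 h/day × 365 days = 1825 h
microwave oven: 1 kW × 1825 h = 1825 kWh
Total energy = 2262.808 kWh
Cost = 2262.808 × £0.23 = £520.45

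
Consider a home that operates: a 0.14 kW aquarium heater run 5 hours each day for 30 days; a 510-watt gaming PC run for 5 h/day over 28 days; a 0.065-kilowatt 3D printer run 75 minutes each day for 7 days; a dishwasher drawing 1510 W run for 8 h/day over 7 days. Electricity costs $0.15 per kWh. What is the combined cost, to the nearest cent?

$26.63

aquarium heater: Runtime = 5 h/day × 30 days = 150 h
aquarium heater: 0.14 kW × 150 h = 21 kWh
gaming PC: Runtime = 5 h/day × 28 days = 140 h
gaming PC: 0.51 kW × 140 h = 71.4 kWh
3D printer: Runtime = 75 min × 7 = 525 min = 8.75 h
3D printer: 0.065 kW × 8.75 h = 0.56875 kWh
dishwasher: Runtime = 8 h/day × 7 days = 56 h
dishwasher: 1.51 kW × 56 h = 84.56 kWh
Total energy = 177.52875 kWh
Cost = 177.52875 × $0.15 = $26.63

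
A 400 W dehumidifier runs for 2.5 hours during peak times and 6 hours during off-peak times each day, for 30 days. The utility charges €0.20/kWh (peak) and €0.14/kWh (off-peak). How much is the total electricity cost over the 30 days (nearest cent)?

Peak energy = 0.4 kW × 2.5 h × 30 = 30 kWh
Off-peak energy = 0.4 kW × 6 h × 30 = 72 kWh
Cost = 30 × €0.20 + 72 × €0.14 = €6 + €10.08 = €16.08

€16.08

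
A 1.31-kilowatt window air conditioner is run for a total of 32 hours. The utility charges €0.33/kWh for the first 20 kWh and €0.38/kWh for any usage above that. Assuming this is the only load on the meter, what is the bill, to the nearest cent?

€14.93

Energy = 1.31 kW × 32 h = 41.92 kWh
Tier 1 (0–20 kWh): 20 × €0.33 = €6.6
Above 20 kWh: 21.92 × €0.38 = €8.3296
Bill = €14.93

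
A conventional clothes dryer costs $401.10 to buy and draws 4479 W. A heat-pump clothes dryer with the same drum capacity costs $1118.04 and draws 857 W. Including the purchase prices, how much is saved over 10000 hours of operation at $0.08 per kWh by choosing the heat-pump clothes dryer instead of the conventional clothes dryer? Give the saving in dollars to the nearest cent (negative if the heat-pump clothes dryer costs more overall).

$2180.66

conventional clothes dryer: $401.10 + (4479/1000) kW × 10000 h × $0.08 = $401.10 + $3583.2 = $3984.3
heat-pump clothes dryer: $1118.04 + (857/1000) kW × 10000 h × $0.08 = $1118.04 + $685.6 = $1803.64
Saving = $3984.3 − $1803.64 = $2180.66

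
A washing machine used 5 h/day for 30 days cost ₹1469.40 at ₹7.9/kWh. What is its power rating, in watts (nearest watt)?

Energy = ₹1469.40 ÷ ₹7.9/kWh = 186 kWh
Runtime = 5 h/day × 30 days = 150 h
Power = 186 kWh ÷ 150 h = 1.24 kW = 1240 W

1240 W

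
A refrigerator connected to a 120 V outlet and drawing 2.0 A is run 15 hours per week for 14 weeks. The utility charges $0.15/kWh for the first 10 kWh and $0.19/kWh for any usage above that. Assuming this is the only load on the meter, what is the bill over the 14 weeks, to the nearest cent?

Power = 2.0 A × 120 V = 240 W = 0.24 kW
Runtime = 15 h/week × 14 weeks = 210 h
Energy = 0.24 kW × 210 h = 50.4 kWh
Tier 1 (0–10 kWh): 10 × $0.15 = $1.5
Above 10 kWh: 40.4 × $0.19 = $7.676
Bill = $9.18

$9.18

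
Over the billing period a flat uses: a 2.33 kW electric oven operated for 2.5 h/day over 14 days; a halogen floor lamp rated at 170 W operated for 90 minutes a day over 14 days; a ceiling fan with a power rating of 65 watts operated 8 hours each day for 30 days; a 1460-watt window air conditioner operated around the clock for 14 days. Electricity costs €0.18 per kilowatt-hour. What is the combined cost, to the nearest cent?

€106.43

electric oven: Runtime = 2.5 h/day × 14 days = 35 h
electric oven: 2.33 kW × 35 h = 81.55 kWh
halogen floor lamp: Runtime = 90 min × 14 = 1260 min = 21 h
halogen floor lamp: 0.17 kW × 21 h = 3.57 kWh
ceiling fan: Runtime = 8 h/day × 30 days = 240 h
ceiling fan: 0.065 kW × 240 h = 15.6 kWh
window air conditioner: Runtime = 24 h × 14 = 336 h
window air conditioner: 1.46 kW × 336 h = 490.56 kWh
Total energy = 591.28 kWh
Cost = 591.28 × €0.18 = €106.43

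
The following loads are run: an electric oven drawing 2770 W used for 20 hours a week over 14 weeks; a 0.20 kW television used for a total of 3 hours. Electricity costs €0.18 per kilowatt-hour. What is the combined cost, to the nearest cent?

€139.72

electric oven: Runtime = 20 h/week × 14 weeks = 280 h
electric oven: 2.77 kW × 280 h = 775.6 kWh
television: 0.2 kW × 3 h = 0.6 kWh
Total energy = 776.2 kWh
Cost = 776.2 × €0.18 = €139.72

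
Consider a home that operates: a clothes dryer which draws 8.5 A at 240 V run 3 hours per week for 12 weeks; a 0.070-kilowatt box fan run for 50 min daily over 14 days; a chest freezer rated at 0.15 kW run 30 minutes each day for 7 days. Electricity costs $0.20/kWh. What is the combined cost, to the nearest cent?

$14.96

clothes dryer: Power = 8.5 A × 240 V = 2040 W = 2.04 kW
clothes dryer: Runtime = 3 h/week × 12 weeks = 36 h
clothes dryer: 2.04 kW × 36 h = 73.44 kWh
box fan: Runtime = 50 min × 14 = 700 min = 11.666666… h
box fan: 0.07 kW × 11.666666… h = 0.816666… kWh
chest freezer: Runtime = 30 min × 7 = 210 min = 3.5 h
chest freezer: 0.15 kW × 3.5 h = 0.525 kWh
Total energy = 74.781666… kWh
Cost = 74.781666… × $0.20 = $14.96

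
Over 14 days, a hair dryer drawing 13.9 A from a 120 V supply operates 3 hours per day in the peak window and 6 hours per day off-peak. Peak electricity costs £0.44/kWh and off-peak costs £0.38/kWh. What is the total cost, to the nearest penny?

Power = 13.9 A × 120 V = 1668 W = 1.668 kW
Peak energy = 1.668 kW × 3 h × 14 = 70.056 kWh
Off-peak energy = 1.668 kW × 6 h × 14 = 140.112 kWh
Cost = 70.056 × £0.44 + 140.112 × £0.38 = £30.82464 + £53.24256 = £84.07

£84.07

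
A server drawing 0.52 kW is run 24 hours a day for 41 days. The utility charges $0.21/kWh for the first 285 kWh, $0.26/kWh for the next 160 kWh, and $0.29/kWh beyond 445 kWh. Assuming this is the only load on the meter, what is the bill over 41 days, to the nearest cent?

$120.79

Runtime = 24 h × 41 = 984 h
Energy = 0.52 kW × 984 h = 511.68 kWh
Tier 1 (0–285 kWh): 285 × $0.21 = $59.85
Tier 2 (285–445 kWh): 160 × $0.26 = $41.6
Above 445 kWh: 66.68 × $0.29 = $19.3372
Bill = $120.79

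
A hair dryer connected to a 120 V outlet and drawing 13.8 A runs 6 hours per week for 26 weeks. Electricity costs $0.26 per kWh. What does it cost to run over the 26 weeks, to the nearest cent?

Power = 13.8 A × 120 V = 1656 W = 1.656 kW
Runtime = 6 h/week × 26 weeks = 156 h
Energy = 1.656 kW × 156 h = 258.336 kWh
Cost = 258.336 kWh × $0.26/kWh = $67.17

$67.17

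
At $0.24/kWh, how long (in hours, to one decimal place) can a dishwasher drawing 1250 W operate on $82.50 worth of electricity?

275.0 h

Energy available = $82.50 ÷ $0.24/kWh = 343.75 kWh
Hours = 343.75 kWh ÷ 1.25 kW = 275.0 h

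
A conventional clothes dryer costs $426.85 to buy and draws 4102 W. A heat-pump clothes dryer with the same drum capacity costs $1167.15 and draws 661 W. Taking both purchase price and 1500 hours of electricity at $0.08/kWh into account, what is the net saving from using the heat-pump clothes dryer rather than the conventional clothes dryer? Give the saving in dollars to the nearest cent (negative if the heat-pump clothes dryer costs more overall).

-$327.38

conventional clothes dryer: $426.85 + (4102/1000) kW × 1500 h × $0.08 = $426.85 + $492.24 = $919.09
heat-pump clothes dryer: $1167.15 + (661/1000) kW × 1500 h × $0.08 = $1167.15 + $79.32 = $1246.47
Saving = $919.09 − $1246.47 = −$327.38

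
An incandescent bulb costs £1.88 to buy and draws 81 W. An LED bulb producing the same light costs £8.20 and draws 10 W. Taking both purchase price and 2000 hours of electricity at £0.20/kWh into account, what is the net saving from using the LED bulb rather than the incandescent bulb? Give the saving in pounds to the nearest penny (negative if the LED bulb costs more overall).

£22.08

incandescent bulb: £1.88 + (81/1000) kW × 2000 h × £0.20 = £1.88 + £32.4 = £34.28
LED bulb: £8.20 + (10/1000) kW × 2000 h × £0.20 = £8.20 + £4 = £12.2
Saving = £34.28 − £12.2 = £22.08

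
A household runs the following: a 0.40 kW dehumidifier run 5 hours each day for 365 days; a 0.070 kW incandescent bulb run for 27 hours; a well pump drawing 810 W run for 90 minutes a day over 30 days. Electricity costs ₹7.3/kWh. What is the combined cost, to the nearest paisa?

dehumidifier: Runtime = 5 h/day × 365 days = 1825 h
dehumidifier: 0.4 kW × 1825 h = 730 kWh
incandescent bulb: 0.07 kW × 27 h = 1.89 kWh
well pump: Runtime = 90 min × 30 = 2700 min = 45 h
well pump: 0.81 kW × 45 h = 36.45 kWh
Total energy = 768.34 kWh
Cost = 768.34 × ₹7.3 = ₹5608.88

₹5608.88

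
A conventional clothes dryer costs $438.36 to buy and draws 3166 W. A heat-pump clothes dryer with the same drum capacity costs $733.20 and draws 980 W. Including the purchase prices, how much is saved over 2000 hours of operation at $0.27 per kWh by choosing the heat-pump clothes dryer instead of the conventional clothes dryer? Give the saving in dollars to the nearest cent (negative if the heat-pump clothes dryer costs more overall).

$885.60

conventional clothes dryer: $438.36 + (3166/1000) kW × 2000 h × $0.27 = $438.36 + $1709.64 = $2148
heat-pump clothes dryer: $733.20 + (980/1000) kW × 2000 h × $0.27 = $733.20 + $529.2 = $1262.4
Saving = $2148 − $1262.4 = $885.6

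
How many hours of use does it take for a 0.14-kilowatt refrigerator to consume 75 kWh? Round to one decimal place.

Hours = 75 kWh ÷ 0.14 kW = 535.7 h

535.7 h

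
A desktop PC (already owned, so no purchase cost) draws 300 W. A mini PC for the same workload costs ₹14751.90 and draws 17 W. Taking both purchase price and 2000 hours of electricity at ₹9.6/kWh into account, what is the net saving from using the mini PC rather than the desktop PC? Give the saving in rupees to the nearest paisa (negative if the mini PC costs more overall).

desktop PC: ₹0.00 + (300/1000) kW × 2000 h × ₹9.6 = ₹0.00 + ₹5760 = ₹5760
mini PC: ₹14751.90 + (17/1000) kW × 2000 h × ₹9.6 = ₹14751.90 + ₹326.4 = ₹15078.3
Saving = ₹5760 − ₹15078.3 = −₹9318.3

-₹9318.30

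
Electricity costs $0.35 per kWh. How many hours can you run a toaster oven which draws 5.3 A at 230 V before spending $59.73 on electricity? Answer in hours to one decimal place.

Power = 5.3 A × 230 V = 1219 W = 1.219 kW
Energy available = $59.73 ÷ $0.35/kWh = 170.6571 kWh
Hours = 170.6571 kWh ÷ 1.219 kW = 140.0 h

140.0 h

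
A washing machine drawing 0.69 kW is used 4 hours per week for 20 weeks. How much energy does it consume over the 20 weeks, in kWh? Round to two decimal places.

55.20 kWh

Runtime = 4 h/week × 20 weeks = 80 h
Energy = 0.69 kW × 80 h = 55.2 kWh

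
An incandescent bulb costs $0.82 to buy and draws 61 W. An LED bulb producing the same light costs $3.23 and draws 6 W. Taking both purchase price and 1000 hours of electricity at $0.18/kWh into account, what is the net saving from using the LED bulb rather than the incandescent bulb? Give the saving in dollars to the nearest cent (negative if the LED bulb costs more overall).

incandescent bulb: $0.82 + (61/1000) kW × 1000 h × $0.18 = $0.82 + $10.98 = $11.8
LED bulb: $3.23 + (6/1000) kW × 1000 h × $0.18 = $3.23 + $1.08 = $4.31
Saving = $11.8 − $4.31 = $7.49

$7.49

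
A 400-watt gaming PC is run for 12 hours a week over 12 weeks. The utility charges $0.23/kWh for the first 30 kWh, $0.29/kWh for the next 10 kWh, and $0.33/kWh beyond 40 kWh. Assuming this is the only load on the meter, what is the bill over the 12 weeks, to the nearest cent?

$15.61

Runtime = 12 h/week × 12 weeks = 144 h
Energy = 0.4 kW × 144 h = 57.6 kWh
Tier 1 (0–30 kWh): 30 × $0.23 = $6.9
Tier 2 (30–40 kWh): 10 × $0.29 = $2.9
Above 40 kWh: 17.6 × $0.33 = $5.808
Bill = $15.61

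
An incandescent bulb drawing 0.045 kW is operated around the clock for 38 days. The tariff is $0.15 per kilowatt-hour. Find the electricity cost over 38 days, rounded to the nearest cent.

$6.16

Runtime = 24 h × 38 = 912 h
Energy = 0.045 kW × 912 h = 41.04 kWh
Cost = 41.04 kWh × $0.15/kWh = $6.16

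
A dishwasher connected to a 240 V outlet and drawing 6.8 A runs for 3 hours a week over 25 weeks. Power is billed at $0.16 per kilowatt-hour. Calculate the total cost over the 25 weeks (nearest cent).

Power = 6.8 A × 240 V = 1632 W = 1.632 kW
Runtime = 3 h/week × 25 weeks = 75 h
Energy = 1.632 kW × 75 h = 122.4 kWh
Cost = 122.4 kWh × $0.16/kWh = $19.58

$19.58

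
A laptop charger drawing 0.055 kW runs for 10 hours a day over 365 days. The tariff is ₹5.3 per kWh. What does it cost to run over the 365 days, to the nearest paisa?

₹1063.98

Runtime = 10 h/day × 365 days = 3650 h
Energy = 0.055 kW × 3650 h = 200.75 kWh
Cost = 200.75 kWh × ₹5.3/kWh = ₹1063.98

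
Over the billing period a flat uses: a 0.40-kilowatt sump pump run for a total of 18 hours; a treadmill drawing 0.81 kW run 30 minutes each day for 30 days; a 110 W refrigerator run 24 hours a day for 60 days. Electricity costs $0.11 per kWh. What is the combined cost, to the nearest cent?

$19.55

sump pump: 0.4 kW × 18 h = 7.2 kWh
treadmill: Runtime = 30 min × 30 = 900 min = 15 h
treadmill: 0.81 kW × 15 h = 12.15 kWh
refrigerator: Runtime = 24 h × 60 = 1440 h
refrigerator: 0.11 kW × 1440 h = 158.4 kWh
Total energy = 177.75 kWh
Cost = 177.75 × $0.11 = $19.55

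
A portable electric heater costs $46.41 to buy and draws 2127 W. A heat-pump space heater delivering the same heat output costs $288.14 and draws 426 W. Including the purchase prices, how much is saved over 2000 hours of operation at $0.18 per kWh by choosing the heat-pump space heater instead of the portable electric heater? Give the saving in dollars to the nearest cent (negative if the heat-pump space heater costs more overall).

$370.63

portable electric heater: $46.41 + (2127/1000) kW × 2000 h × $0.18 = $46.41 + $765.72 = $812.13
heat-pump space heater: $288.14 + (426/1000) kW × 2000 h × $0.18 = $288.14 + $153.36 = $441.5
Saving = $812.13 − $441.5 = $370.63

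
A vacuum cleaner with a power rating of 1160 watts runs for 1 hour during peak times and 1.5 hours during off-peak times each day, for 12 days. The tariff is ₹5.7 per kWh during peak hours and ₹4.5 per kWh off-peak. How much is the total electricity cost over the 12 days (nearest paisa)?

₹173.30

Peak energy = 1.16 kW × 1 h × 12 = 13.92 kWh
Off-peak energy = 1.16 kW × 1.5 h × 12 = 20.88 kWh
Cost = 13.92 × ₹5.7 + 20.88 × ₹4.5 = ₹79.344 + ₹93.96 = ₹173.30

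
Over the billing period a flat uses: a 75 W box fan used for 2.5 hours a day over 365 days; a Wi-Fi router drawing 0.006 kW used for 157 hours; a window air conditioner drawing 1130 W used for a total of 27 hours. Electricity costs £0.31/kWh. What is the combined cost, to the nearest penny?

box fan: Runtime = 2.5 h/day × 365 days = 912.5 h
box fan: 0.075 kW × 912.5 h = 68.4375 kWh
Wi-Fi router: 0.006 kW × 157 h = 0.942 kWh
window air conditioner: 1.13 kW × 27 h = 30.51 kWh
Total energy = 99.8895 kWh
Cost = 99.8895 × £0.31 = £30.97

£30.97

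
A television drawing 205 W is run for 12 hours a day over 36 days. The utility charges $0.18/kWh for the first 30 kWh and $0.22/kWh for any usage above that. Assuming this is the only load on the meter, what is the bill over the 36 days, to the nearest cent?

Runtime = 12 h/day × 36 days = 432 h
Energy = 0.205 kW × 432 h = 88.56 kWh
Tier 1 (0–30 kWh): 30 × $0.18 = $5.4
Above 30 kWh: 58.56 × $0.22 = $12.8832
Bill = $18.28

$18.28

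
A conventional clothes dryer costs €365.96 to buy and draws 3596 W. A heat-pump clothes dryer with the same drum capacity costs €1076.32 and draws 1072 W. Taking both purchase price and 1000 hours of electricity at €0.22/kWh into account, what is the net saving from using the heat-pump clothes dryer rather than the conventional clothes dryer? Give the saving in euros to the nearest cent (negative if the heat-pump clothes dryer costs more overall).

conventional clothes dryer: €365.96 + (3596/1000) kW × 1000 h × €0.22 = €365.96 + €791.12 = €1157.08
heat-pump clothes dryer: €1076.32 + (1072/1000) kW × 1000 h × €0.22 = €1076.32 + €235.84 = €1312.16
Saving = €1157.08 − €1312.16 = −€155.08

-€155.08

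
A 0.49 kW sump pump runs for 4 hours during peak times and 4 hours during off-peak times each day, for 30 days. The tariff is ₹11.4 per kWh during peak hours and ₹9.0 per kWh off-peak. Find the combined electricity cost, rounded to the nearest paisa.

₹1199.52

Peak energy = 0.49 kW × 4 h × 30 = 58.8 kWh
Off-peak energy = 0.49 kW × 4 h × 30 = 58.8 kWh
Cost = 58.8 × ₹11.4 + 58.8 × ₹9.0 = ₹670.32 + ₹529.2 = ₹1199.52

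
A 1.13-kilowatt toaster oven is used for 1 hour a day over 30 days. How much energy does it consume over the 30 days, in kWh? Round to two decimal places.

33.90 kWh

Runtime = 1 h/day × 30 days = 30 h
Energy = 1.13 kW × 30 h = 33.9 kWh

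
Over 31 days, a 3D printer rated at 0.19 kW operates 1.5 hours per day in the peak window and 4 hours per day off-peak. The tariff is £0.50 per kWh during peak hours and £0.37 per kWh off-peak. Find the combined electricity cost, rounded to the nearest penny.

£13.13

Peak energy = 0.19 kW × 1.5 h × 31 = 8.835 kWh
Off-peak energy = 0.19 kW × 4 h × 31 = 23.56 kWh
Cost = 8.835 × £0.50 + 23.56 × £0.37 = £4.4175 + £8.7172 = £13.13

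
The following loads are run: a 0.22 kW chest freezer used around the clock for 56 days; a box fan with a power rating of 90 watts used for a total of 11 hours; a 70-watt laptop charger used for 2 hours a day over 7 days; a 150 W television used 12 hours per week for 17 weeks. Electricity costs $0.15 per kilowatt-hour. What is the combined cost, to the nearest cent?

$49.24

chest freezer: Runtime = 24 h × 56 = 1344 h
chest freezer: 0.22 kW × 1344 h = 295.68 kWh
box fan: 0.09 kW × 11 h = 0.99 kWh
laptop charger: Runtime = 2 h/day × 7 days = 14 h
laptop charger: 0.07 kW × 14 h = 0.98 kWh
television: Runtime = 12 h/week × 17 weeks = 204 h
television: 0.15 kW × 204 h = 30.6 kWh
Total energy = 328.25 kWh
Cost = 328.25 × $0.15 = $49.24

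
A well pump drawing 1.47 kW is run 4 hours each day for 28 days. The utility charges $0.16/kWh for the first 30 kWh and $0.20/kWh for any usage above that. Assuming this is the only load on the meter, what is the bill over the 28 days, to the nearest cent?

$31.73

Runtime = 4 h/day × 28 days = 112 h
Energy = 1.47 kW × 112 h = 164.64 kWh
Tier 1 (0–30 kWh): 30 × $0.16 = $4.8
Above 30 kWh: 134.64 × $0.20 = $26.928
Bill = $31.73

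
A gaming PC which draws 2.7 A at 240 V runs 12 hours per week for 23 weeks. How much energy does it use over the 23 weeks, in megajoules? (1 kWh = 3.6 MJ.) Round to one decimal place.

643.9 MJ

Power = 2.7 A × 240 V = 648 W = 0.648 kW
Runtime = 12 h/week × 23 weeks = 276 h
Energy = 0.648 kW × 276 h = 178.848 kWh
= 178.848 × 3.6 MJ = 643.9 MJ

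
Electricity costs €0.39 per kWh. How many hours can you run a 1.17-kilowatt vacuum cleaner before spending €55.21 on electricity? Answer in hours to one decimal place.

121.0 h

Energy available = €55.21 ÷ €0.39/kWh = 141.5641 kWh
Hours = 141.5641 kWh ÷ 1.17 kW = 121.0 h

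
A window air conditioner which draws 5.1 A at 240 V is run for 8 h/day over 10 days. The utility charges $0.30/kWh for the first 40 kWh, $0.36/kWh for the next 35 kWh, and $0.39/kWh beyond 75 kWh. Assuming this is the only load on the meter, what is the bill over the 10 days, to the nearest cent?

$33.54

Power = 5.1 A × 240 V = 1224 W = 1.224 kW
Runtime = 8 h/day × 10 days = 80 h
Energy = 1.224 kW × 80 h = 97.92 kWh
Tier 1 (0–40 kWh): 40 × $0.30 = $12
Tier 2 (40–75 kWh): 35 × $0.36 = $12.6
Above 75 kWh: 22.92 × $0.39 = $8.9388
Bill = $33.54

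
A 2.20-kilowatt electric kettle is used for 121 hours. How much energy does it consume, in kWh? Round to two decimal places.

Energy = 2.2 kW × 121 h = 266.2 kWh

266.20 kWh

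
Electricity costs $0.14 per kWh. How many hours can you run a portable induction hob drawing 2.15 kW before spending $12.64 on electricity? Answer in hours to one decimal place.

Energy available = $12.64 ÷ $0.14/kWh = 90.2857 kWh
Hours = 90.2857 kWh ÷ 2.15 kW = 42.0 h

42.0 h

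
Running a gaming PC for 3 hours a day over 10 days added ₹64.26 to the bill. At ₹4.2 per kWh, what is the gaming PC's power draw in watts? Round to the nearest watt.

Energy = ₹64.26 ÷ ₹4.2/kWh = 15.3 kWh
Runtime = 3 h/day × 10 days = 30 h
Power = 15.3 kWh ÷ 30 h = 0.51 kW = 510 W

510 W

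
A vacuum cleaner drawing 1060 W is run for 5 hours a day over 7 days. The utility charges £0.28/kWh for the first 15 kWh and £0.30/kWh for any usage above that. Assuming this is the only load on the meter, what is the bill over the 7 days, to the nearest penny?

£10.83

Runtime = 5 h/day × 7 days = 35 h
Energy = 1.06 kW × 35 h = 37.1 kWh
Tier 1 (0–15 kWh): 15 × £0.28 = £4.2
Above 15 kWh: 22.1 × £0.30 = £6.63
Bill = £10.83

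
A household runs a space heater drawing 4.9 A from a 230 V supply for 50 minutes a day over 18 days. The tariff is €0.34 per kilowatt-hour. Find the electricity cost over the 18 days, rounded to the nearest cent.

Power = 4.9 A × 230 V = 1127 W = 1.127 kW
Runtime = 50 min × 18 = 900 min = 15 h
Energy = 1.127 kW × 15 h = 16.905 kWh
Cost = 16.905 kWh × €0.34/kWh = €5.75

€5.75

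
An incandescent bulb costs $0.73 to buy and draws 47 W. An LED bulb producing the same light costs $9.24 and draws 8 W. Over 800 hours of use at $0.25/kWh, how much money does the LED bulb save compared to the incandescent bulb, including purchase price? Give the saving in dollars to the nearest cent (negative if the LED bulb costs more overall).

-$0.71

incandescent bulb: $0.73 + (47/1000) kW × 800 h × $0.25 = $0.73 + $9.4 = $10.13
LED bulb: $9.24 + (8/1000) kW × 800 h × $0.25 = $9.24 + $1.6 = $10.84
Saving = $10.13 − $10.84 = −$0.71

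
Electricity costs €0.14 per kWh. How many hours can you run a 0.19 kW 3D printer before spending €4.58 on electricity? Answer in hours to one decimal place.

Energy available = €4.58 ÷ €0.14/kWh = 32.7143 kWh
Hours = 32.7143 kWh ÷ 0.19 kW = 172.2 h

172.2 h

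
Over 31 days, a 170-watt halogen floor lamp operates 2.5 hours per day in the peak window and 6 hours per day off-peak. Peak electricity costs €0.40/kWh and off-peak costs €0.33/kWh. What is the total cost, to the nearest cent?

€15.70

Peak energy = 0.17 kW × 2.5 h × 31 = 13.175 kWh
Off-peak energy = 0.17 kW × 6 h × 31 = 31.62 kWh
Cost = 13.175 × €0.40 + 31.62 × €0.33 = €5.27 + €10.4346 = €15.70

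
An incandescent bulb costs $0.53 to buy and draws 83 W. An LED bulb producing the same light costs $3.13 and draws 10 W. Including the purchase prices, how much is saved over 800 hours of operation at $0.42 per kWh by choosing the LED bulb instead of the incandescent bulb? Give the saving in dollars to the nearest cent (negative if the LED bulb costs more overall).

$21.93

incandescent bulb: $0.53 + (83/1000) kW × 800 h × $0.42 = $0.53 + $27.888 = $28.418
LED bulb: $3.13 + (10/1000) kW × 800 h × $0.42 = $3.13 + $3.36 = $6.49
Saving = $28.418 − $6.49 = $21.928 → $21.93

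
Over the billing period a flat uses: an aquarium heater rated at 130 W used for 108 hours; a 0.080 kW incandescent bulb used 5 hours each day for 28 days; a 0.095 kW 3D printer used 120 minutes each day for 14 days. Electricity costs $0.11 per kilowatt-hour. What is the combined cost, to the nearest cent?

$3.07

aquarium heater: 0.13 kW × 108 h = 14.04 kWh
incandescent bulb: Runtime = 5 h/day × 28 days = 140 h
incandescent bulb: 0.08 kW × 140 h = 11.2 kWh
3D printer: Runtime = 120 min × 14 = 1680 min = 28 h
3D printer: 0.095 kW × 28 h = 2.66 kWh
Total energy = 27.9 kWh
Cost = 27.9 × $0.11 = $3.07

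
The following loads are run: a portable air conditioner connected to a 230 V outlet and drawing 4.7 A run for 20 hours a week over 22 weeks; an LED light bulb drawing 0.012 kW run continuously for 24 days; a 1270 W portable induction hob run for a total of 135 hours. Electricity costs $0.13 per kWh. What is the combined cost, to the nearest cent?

$85.02

portable air conditioner: Power = 4.7 A × 230 V = 1081 W = 1.081 kW
portable air conditioner: Runtime = 20 h/week × 22 weeks = 440 h
portable air conditioner: 1.081 kW × 440 h = 475.64 kWh
LED light bulb: Runtime = 24 h × 24 = 576 h
LED light bulb: 0.012 kW × 576 h = 6.912 kWh
portable induction hob: 1.27 kW × 135 h = 171.45 kWh
Total energy = 654.002 kWh
Cost = 654.002 × $0.13 = $85.02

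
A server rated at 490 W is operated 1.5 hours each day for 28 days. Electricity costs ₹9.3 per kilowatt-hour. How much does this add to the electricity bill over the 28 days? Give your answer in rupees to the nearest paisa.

Runtime = 1.5 h/day × 28 days = 42 h
Energy = 0.49 kW × 42 h = 20.58 kWh
Cost = 20.58 kWh × ₹9.3/kWh = ₹191.39

₹191.39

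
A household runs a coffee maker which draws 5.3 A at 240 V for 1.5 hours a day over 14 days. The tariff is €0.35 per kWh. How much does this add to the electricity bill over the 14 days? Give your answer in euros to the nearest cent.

€9.35

Power = 5.3 A × 240 V = 1272 W = 1.272 kW
Runtime = 1.5 h/day × 14 days = 21 h
Energy = 1.272 kW × 21 h = 26.712 kWh
Cost = 26.712 kWh × €0.35/kWh = €9.35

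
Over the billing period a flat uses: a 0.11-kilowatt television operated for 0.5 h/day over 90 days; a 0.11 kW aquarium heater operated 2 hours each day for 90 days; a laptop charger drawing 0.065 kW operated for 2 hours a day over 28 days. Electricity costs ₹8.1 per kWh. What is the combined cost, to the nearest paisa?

₹229.96

television: Runtime = 0.5 h/day × 90 days = 45 h
television: 0.11 kW × 45 h = 4.95 kWh
aquarium heater: Runtime = 2 h/day × 90 days = 180 h
aquarium heater: 0.11 kW × 180 h = 19.8 kWh
laptop charger: Runtime = 2 h/day × 28 days = 56 h
laptop charger: 0.065 kW × 56 h = 3.64 kWh
Total energy = 28.39 kWh
Cost = 28.39 × ₹8.1 = ₹229.96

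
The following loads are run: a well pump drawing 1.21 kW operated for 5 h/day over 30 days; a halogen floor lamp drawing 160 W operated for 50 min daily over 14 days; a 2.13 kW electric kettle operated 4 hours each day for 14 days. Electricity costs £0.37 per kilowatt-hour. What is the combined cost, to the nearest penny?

well pump: Runtime = 5 h/day × 30 days = 150 h
well pump: 1.21 kW × 150 h = 181.5 kWh
halogen floor lamp: Runtime = 50 min × 14 = 700 min = 11.666666… h
halogen floor lamp: 0.16 kW × 11.666666… h = 1.866666… kWh
electric kettle: Runtime = 4 h/day × 14 days = 56 h
electric kettle: 2.13 kW × 56 h = 119.28 kWh
Total energy = 302.646666… kWh
Cost = 302.646666… × £0.37 = £111.98

£111.98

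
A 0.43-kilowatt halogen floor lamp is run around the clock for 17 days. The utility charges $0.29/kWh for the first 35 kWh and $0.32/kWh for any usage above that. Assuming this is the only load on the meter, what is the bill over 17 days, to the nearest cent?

$55.09

Runtime = 24 h × 17 = 408 h
Energy = 0.43 kW × 408 h = 175.44 kWh
Tier 1 (0–35 kWh): 35 × $0.29 = $10.15
Above 35 kWh: 140.44 × $0.32 = $44.9408
Bill = $55.09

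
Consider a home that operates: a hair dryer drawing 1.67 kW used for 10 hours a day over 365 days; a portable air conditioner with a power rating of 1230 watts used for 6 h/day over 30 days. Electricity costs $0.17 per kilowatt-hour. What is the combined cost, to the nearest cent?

$1073.87

hair dryer: Runtime = 10 h/day × 365 days = 3650 h
hair dryer: 1.67 kW × 3650 h = 6095.5 kWh
portable air conditioner: Runtime = 6 h/day × 30 days = 180 h
portable air conditioner: 1.23 kW × 180 h = 221.4 kWh
Total energy = 6316.9 kWh
Cost = 6316.9 × $0.17 = $1073.87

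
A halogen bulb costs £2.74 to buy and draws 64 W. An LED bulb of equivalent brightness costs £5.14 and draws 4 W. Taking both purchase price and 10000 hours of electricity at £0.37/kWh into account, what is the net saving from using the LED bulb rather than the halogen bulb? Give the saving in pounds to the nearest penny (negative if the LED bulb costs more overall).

halogen bulb: £2.74 + (64/1000) kW × 10000 h × £0.37 = £2.74 + £236.8 = £239.54
LED bulb: £5.14 + (4/1000) kW × 10000 h × £0.37 = £5.14 + £14.8 = £19.94
Saving = £239.54 − £19.94 = £219.6

£219.60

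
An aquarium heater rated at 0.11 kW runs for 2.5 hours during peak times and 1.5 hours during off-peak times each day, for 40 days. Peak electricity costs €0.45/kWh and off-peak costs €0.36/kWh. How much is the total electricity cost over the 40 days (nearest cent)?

Peak energy = 0.11 kW × 2.5 h × 40 = 11 kWh
Off-peak energy = 0.11 kW × 1.5 h × 40 = 6.6 kWh
Cost = 11 × €0.45 + 6.6 × €0.36 = €4.95 + €2.376 = €7.33

€7.33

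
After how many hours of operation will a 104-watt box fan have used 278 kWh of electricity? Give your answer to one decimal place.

Hours = 278 kWh ÷ 0.104 kW = 2673.1 h

2673.1 h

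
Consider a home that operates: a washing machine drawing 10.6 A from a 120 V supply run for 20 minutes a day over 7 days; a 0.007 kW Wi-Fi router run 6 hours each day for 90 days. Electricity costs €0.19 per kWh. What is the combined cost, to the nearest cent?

€1.28

washing machine: Power = 10.6 A × 120 V = 1272 W = 1.272 kW
washing machine: Runtime = 20 min × 7 = 140 min = 2.333333… h
washing machine: 1.272 kW × 2.333333… h = 2.968 kWh
Wi-Fi router: Runtime = 6 h/day × 90 days = 540 h
Wi-Fi router: 0.007 kW × 540 h = 3.78 kWh
Total energy = 6.748 kWh
Cost = 6.748 × €0.19 = €1.28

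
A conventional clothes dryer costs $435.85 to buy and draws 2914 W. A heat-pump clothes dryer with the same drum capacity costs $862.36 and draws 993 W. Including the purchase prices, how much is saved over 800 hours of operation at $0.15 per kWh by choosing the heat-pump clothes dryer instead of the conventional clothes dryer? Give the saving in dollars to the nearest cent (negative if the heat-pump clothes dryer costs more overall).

conventional clothes dryer: $435.85 + (2914/1000) kW × 800 h × $0.15 = $435.85 + $349.68 = $785.53
heat-pump clothes dryer: $862.36 + (993/1000) kW × 800 h × $0.15 = $862.36 + $119.16 = $981.52
Saving = $785.53 − $981.52 = −$195.99

-$195.99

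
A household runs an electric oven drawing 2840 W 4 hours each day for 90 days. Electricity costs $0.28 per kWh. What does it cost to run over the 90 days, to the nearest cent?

$286.27

Runtime = 4 h/day × 90 days = 360 h
Energy = 2.84 kW × 360 h = 1022.4 kWh
Cost = 1022.4 kWh × $0.28/kWh = $286.27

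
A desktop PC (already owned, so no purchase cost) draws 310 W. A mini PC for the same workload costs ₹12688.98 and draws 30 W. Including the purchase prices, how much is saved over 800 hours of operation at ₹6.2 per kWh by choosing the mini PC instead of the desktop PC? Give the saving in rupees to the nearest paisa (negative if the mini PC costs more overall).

desktop PC: ₹0.00 + (310/1000) kW × 800 h × ₹6.2 = ₹0.00 + ₹1537.6 = ₹1537.6
mini PC: ₹12688.98 + (30/1000) kW × 800 h × ₹6.2 = ₹12688.98 + ₹148.8 = ₹12837.78
Saving = ₹1537.6 − ₹12837.78 = −₹11300.18

-₹11300.18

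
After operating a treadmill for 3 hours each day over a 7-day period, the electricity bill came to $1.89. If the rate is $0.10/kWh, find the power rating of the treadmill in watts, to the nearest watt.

900 W

Energy = $1.89 ÷ $0.10/kWh = 18.9 kWh
Runtime = 3 h/day × 7 days = 21 h
Power = 18.9 kWh ÷ 21 h = 0.9 kW = 900 W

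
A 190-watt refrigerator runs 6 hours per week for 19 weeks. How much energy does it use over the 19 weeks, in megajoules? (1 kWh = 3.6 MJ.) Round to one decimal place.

78.0 MJ

Runtime = 6 h/week × 19 weeks = 114 h
Energy = 0.19 kW × 114 h = 21.66 kWh
= 21.66 × 3.6 MJ = 78.0 MJ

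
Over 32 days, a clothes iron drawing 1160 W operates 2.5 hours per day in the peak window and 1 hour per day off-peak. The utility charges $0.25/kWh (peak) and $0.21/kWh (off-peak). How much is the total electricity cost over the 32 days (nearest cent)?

Peak energy = 1.16 kW × 2.5 h × 32 = 92.8 kWh
Off-peak energy = 1.16 kW × 1 h × 32 = 37.12 kWh
Cost = 92.8 × $0.25 + 37.12 × $0.21 = $23.2 + $7.7952 = $31.00

$31.00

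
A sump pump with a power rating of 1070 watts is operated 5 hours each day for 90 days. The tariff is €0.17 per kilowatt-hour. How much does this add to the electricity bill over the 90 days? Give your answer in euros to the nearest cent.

€81.86

Runtime = 5 h/day × 90 days = 450 h
Energy = 1.07 kW × 450 h = 481.5 kWh
Cost = 481.5 kWh × €0.17/kWh = €81.86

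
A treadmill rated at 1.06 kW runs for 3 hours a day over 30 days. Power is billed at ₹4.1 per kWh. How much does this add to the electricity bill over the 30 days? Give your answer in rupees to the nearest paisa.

₹391.14

Runtime = 3 h/day × 30 days = 90 h
Energy = 1.06 kW × 90 h = 95.4 kWh
Cost = 95.4 kWh × ₹4.1/kWh = ₹391.14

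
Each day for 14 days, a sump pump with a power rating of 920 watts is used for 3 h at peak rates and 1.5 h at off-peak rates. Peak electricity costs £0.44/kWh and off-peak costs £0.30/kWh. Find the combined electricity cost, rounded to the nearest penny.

Peak energy = 0.92 kW × 3 h × 14 = 38.64 kWh
Off-peak energy = 0.92 kW × 1.5 h × 14 = 19.32 kWh
Cost = 38.64 × £0.44 + 19.32 × £0.30 = £17.0016 + £5.796 = £22.80

£22.80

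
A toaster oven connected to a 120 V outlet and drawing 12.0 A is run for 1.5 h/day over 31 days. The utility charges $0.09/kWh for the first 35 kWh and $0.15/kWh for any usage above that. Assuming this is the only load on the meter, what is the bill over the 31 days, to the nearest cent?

Power = 12.0 A × 120 V = 1440 W = 1.44 kW
Runtime = 1.5 h/day × 31 days = 46.5 h
Energy = 1.44 kW × 46.5 h = 66.96 kWh
Tier 1 (0–35 kWh): 35 × $0.09 = $3.15
Above 35 kWh: 31.96 × $0.15 = $4.794
Bill = $7.94

$7.94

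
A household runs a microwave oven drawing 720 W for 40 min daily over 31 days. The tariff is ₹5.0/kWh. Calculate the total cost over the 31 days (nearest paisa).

Runtime = 40 min × 31 = 1240 min = 20.666666… h
Energy = 0.72 kW × 20.666666… h = 14.88 kWh
Cost = 14.88 kWh × ₹5.0/kWh = ₹74.40

₹74.40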